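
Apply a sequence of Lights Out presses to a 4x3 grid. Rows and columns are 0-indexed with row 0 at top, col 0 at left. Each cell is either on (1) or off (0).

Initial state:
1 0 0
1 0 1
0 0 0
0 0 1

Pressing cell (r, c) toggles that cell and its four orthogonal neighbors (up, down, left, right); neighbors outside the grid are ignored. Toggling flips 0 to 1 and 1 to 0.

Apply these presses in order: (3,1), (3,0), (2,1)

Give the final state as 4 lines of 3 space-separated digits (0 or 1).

After press 1 at (3,1):
1 0 0
1 0 1
0 1 0
1 1 0

After press 2 at (3,0):
1 0 0
1 0 1
1 1 0
0 0 0

After press 3 at (2,1):
1 0 0
1 1 1
0 0 1
0 1 0

Answer: 1 0 0
1 1 1
0 0 1
0 1 0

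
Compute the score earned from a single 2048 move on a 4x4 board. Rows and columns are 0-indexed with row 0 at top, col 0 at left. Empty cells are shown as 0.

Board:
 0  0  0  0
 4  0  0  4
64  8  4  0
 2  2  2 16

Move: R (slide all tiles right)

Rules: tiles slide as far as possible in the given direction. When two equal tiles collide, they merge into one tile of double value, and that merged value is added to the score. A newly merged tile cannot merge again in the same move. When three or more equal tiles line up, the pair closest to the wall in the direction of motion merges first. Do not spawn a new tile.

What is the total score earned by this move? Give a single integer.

Slide right:
row 0: [0, 0, 0, 0] -> [0, 0, 0, 0]  score +0 (running 0)
row 1: [4, 0, 0, 4] -> [0, 0, 0, 8]  score +8 (running 8)
row 2: [64, 8, 4, 0] -> [0, 64, 8, 4]  score +0 (running 8)
row 3: [2, 2, 2, 16] -> [0, 2, 4, 16]  score +4 (running 12)
Board after move:
 0  0  0  0
 0  0  0  8
 0 64  8  4
 0  2  4 16

Answer: 12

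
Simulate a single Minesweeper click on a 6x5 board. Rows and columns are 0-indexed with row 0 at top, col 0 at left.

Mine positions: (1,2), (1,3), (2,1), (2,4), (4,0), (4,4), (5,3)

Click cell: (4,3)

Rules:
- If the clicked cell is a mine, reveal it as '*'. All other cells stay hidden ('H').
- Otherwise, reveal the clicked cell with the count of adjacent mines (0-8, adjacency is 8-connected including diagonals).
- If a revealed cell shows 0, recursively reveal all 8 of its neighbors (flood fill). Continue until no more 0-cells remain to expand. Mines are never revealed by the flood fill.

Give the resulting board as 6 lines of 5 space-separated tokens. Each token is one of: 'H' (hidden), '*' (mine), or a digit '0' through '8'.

H H H H H
H H H H H
H H H H H
H H H H H
H H H 2 H
H H H H H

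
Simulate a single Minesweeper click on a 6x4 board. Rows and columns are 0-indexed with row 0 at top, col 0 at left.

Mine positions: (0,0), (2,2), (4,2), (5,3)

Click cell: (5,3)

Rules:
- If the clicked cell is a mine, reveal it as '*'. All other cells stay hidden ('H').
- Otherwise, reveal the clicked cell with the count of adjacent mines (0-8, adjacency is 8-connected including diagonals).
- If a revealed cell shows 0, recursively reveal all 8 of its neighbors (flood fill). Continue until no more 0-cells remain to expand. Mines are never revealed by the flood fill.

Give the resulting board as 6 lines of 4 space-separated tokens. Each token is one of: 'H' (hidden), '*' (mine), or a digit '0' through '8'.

H H H H
H H H H
H H H H
H H H H
H H H H
H H H *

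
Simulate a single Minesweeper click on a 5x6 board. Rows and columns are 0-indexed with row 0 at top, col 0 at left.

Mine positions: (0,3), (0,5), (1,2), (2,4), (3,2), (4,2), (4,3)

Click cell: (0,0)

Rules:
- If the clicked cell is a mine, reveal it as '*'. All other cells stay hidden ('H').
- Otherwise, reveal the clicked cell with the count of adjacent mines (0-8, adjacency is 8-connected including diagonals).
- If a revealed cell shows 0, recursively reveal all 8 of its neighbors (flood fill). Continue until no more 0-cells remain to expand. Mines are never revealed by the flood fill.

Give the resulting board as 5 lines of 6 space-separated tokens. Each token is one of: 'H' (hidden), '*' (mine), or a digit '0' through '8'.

0 1 H H H H
0 1 H H H H
0 2 H H H H
0 2 H H H H
0 2 H H H H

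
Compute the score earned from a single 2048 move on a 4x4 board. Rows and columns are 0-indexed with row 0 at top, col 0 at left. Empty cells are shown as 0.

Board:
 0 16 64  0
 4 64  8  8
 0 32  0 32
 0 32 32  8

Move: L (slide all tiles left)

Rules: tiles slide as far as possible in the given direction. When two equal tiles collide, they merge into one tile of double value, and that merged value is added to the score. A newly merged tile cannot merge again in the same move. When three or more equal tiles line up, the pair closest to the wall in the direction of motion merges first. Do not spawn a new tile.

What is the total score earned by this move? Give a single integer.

Slide left:
row 0: [0, 16, 64, 0] -> [16, 64, 0, 0]  score +0 (running 0)
row 1: [4, 64, 8, 8] -> [4, 64, 16, 0]  score +16 (running 16)
row 2: [0, 32, 0, 32] -> [64, 0, 0, 0]  score +64 (running 80)
row 3: [0, 32, 32, 8] -> [64, 8, 0, 0]  score +64 (running 144)
Board after move:
16 64  0  0
 4 64 16  0
64  0  0  0
64  8  0  0

Answer: 144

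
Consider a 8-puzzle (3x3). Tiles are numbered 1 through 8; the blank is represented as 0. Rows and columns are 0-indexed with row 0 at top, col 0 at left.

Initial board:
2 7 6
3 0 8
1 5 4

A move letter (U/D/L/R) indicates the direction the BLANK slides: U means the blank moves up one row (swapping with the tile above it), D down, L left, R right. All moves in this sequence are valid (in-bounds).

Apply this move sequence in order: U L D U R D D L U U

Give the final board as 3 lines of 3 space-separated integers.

Answer: 0 7 6
2 5 8
3 1 4

Derivation:
After move 1 (U):
2 0 6
3 7 8
1 5 4

After move 2 (L):
0 2 6
3 7 8
1 5 4

After move 3 (D):
3 2 6
0 7 8
1 5 4

After move 4 (U):
0 2 6
3 7 8
1 5 4

After move 5 (R):
2 0 6
3 7 8
1 5 4

After move 6 (D):
2 7 6
3 0 8
1 5 4

After move 7 (D):
2 7 6
3 5 8
1 0 4

After move 8 (L):
2 7 6
3 5 8
0 1 4

After move 9 (U):
2 7 6
0 5 8
3 1 4

After move 10 (U):
0 7 6
2 5 8
3 1 4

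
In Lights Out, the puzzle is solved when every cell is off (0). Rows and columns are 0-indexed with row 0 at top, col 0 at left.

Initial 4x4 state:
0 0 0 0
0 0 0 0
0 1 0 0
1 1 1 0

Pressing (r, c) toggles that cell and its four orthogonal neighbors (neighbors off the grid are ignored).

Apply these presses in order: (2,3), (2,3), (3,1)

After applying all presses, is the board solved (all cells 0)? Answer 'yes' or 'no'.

After press 1 at (2,3):
0 0 0 0
0 0 0 1
0 1 1 1
1 1 1 1

After press 2 at (2,3):
0 0 0 0
0 0 0 0
0 1 0 0
1 1 1 0

After press 3 at (3,1):
0 0 0 0
0 0 0 0
0 0 0 0
0 0 0 0

Lights still on: 0

Answer: yes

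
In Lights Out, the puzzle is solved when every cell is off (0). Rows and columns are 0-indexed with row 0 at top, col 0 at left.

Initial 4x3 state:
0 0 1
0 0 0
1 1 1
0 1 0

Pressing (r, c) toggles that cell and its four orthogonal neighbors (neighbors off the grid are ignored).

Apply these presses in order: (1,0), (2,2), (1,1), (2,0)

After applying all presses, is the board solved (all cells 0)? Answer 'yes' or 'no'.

After press 1 at (1,0):
1 0 1
1 1 0
0 1 1
0 1 0

After press 2 at (2,2):
1 0 1
1 1 1
0 0 0
0 1 1

After press 3 at (1,1):
1 1 1
0 0 0
0 1 0
0 1 1

After press 4 at (2,0):
1 1 1
1 0 0
1 0 0
1 1 1

Lights still on: 8

Answer: no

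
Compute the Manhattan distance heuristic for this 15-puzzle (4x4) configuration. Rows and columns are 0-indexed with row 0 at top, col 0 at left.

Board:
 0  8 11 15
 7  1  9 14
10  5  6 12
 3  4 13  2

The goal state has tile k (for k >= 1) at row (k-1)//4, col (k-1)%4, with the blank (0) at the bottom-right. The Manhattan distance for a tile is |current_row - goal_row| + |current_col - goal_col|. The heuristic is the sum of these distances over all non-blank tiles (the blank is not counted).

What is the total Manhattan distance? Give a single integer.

Answer: 42

Derivation:
Tile 8: (0,1)->(1,3) = 3
Tile 11: (0,2)->(2,2) = 2
Tile 15: (0,3)->(3,2) = 4
Tile 7: (1,0)->(1,2) = 2
Tile 1: (1,1)->(0,0) = 2
Tile 9: (1,2)->(2,0) = 3
Tile 14: (1,3)->(3,1) = 4
Tile 10: (2,0)->(2,1) = 1
Tile 5: (2,1)->(1,0) = 2
Tile 6: (2,2)->(1,1) = 2
Tile 12: (2,3)->(2,3) = 0
Tile 3: (3,0)->(0,2) = 5
Tile 4: (3,1)->(0,3) = 5
Tile 13: (3,2)->(3,0) = 2
Tile 2: (3,3)->(0,1) = 5
Sum: 3 + 2 + 4 + 2 + 2 + 3 + 4 + 1 + 2 + 2 + 0 + 5 + 5 + 2 + 5 = 42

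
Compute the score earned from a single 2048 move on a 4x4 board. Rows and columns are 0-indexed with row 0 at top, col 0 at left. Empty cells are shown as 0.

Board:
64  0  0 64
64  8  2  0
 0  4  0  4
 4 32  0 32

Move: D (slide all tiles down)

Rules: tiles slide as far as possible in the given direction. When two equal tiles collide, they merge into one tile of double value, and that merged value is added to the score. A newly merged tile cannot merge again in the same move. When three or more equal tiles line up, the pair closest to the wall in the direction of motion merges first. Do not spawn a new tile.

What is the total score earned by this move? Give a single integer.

Answer: 128

Derivation:
Slide down:
col 0: [64, 64, 0, 4] -> [0, 0, 128, 4]  score +128 (running 128)
col 1: [0, 8, 4, 32] -> [0, 8, 4, 32]  score +0 (running 128)
col 2: [0, 2, 0, 0] -> [0, 0, 0, 2]  score +0 (running 128)
col 3: [64, 0, 4, 32] -> [0, 64, 4, 32]  score +0 (running 128)
Board after move:
  0   0   0   0
  0   8   0  64
128   4   0   4
  4  32   2  32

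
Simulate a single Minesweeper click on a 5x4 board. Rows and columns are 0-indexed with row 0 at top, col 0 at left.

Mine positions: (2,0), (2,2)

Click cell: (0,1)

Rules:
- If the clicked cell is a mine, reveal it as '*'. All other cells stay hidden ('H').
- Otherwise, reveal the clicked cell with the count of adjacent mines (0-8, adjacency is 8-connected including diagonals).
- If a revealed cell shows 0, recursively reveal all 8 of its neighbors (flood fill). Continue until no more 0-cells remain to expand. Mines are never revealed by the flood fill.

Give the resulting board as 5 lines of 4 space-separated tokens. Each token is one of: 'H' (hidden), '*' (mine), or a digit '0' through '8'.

0 0 0 0
1 2 1 1
H H H H
H H H H
H H H H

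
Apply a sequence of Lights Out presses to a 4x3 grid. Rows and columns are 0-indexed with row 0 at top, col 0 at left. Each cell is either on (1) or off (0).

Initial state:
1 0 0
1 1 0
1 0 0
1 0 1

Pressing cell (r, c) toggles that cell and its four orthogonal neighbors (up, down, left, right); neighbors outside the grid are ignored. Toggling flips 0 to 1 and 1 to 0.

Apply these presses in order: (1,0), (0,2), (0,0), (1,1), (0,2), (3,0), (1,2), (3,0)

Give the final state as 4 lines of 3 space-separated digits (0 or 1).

After press 1 at (1,0):
0 0 0
0 0 0
0 0 0
1 0 1

After press 2 at (0,2):
0 1 1
0 0 1
0 0 0
1 0 1

After press 3 at (0,0):
1 0 1
1 0 1
0 0 0
1 0 1

After press 4 at (1,1):
1 1 1
0 1 0
0 1 0
1 0 1

After press 5 at (0,2):
1 0 0
0 1 1
0 1 0
1 0 1

After press 6 at (3,0):
1 0 0
0 1 1
1 1 0
0 1 1

After press 7 at (1,2):
1 0 1
0 0 0
1 1 1
0 1 1

After press 8 at (3,0):
1 0 1
0 0 0
0 1 1
1 0 1

Answer: 1 0 1
0 0 0
0 1 1
1 0 1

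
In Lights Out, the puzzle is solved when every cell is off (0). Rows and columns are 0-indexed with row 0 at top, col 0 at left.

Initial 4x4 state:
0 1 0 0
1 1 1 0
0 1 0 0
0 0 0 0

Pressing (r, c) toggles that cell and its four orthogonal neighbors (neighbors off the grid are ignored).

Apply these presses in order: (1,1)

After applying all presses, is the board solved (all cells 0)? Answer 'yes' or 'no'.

After press 1 at (1,1):
0 0 0 0
0 0 0 0
0 0 0 0
0 0 0 0

Lights still on: 0

Answer: yes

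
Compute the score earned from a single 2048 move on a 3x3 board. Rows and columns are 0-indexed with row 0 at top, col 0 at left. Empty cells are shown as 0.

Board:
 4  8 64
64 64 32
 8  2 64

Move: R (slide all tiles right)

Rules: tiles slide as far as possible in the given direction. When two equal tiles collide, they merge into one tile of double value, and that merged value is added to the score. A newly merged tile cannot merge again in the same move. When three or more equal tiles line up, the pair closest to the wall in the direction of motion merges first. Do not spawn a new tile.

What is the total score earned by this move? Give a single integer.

Slide right:
row 0: [4, 8, 64] -> [4, 8, 64]  score +0 (running 0)
row 1: [64, 64, 32] -> [0, 128, 32]  score +128 (running 128)
row 2: [8, 2, 64] -> [8, 2, 64]  score +0 (running 128)
Board after move:
  4   8  64
  0 128  32
  8   2  64

Answer: 128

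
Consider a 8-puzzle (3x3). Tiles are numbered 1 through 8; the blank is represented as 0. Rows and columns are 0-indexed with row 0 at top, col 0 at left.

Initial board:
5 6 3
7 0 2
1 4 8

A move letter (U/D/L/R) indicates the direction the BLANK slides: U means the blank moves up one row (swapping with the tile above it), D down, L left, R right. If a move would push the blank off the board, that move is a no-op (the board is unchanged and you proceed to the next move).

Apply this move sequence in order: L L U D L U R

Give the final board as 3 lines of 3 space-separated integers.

After move 1 (L):
5 6 3
0 7 2
1 4 8

After move 2 (L):
5 6 3
0 7 2
1 4 8

After move 3 (U):
0 6 3
5 7 2
1 4 8

After move 4 (D):
5 6 3
0 7 2
1 4 8

After move 5 (L):
5 6 3
0 7 2
1 4 8

After move 6 (U):
0 6 3
5 7 2
1 4 8

After move 7 (R):
6 0 3
5 7 2
1 4 8

Answer: 6 0 3
5 7 2
1 4 8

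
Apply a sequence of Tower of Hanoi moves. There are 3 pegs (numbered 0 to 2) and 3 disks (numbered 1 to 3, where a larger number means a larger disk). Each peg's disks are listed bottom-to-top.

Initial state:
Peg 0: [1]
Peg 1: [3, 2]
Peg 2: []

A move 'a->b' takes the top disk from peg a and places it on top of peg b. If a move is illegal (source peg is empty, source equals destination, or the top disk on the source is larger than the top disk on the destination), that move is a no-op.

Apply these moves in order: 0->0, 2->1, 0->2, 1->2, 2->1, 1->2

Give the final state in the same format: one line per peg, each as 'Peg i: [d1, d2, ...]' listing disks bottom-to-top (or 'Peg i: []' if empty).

Answer: Peg 0: []
Peg 1: [3, 2]
Peg 2: [1]

Derivation:
After move 1 (0->0):
Peg 0: [1]
Peg 1: [3, 2]
Peg 2: []

After move 2 (2->1):
Peg 0: [1]
Peg 1: [3, 2]
Peg 2: []

After move 3 (0->2):
Peg 0: []
Peg 1: [3, 2]
Peg 2: [1]

After move 4 (1->2):
Peg 0: []
Peg 1: [3, 2]
Peg 2: [1]

After move 5 (2->1):
Peg 0: []
Peg 1: [3, 2, 1]
Peg 2: []

After move 6 (1->2):
Peg 0: []
Peg 1: [3, 2]
Peg 2: [1]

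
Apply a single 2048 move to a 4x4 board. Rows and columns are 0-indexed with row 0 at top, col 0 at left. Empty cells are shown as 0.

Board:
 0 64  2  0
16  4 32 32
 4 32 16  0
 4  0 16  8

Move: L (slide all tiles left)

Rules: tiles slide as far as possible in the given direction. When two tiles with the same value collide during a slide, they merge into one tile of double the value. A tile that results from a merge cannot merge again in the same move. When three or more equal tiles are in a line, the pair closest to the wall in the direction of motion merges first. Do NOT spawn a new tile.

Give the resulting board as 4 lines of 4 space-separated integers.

Slide left:
row 0: [0, 64, 2, 0] -> [64, 2, 0, 0]
row 1: [16, 4, 32, 32] -> [16, 4, 64, 0]
row 2: [4, 32, 16, 0] -> [4, 32, 16, 0]
row 3: [4, 0, 16, 8] -> [4, 16, 8, 0]

Answer: 64  2  0  0
16  4 64  0
 4 32 16  0
 4 16  8  0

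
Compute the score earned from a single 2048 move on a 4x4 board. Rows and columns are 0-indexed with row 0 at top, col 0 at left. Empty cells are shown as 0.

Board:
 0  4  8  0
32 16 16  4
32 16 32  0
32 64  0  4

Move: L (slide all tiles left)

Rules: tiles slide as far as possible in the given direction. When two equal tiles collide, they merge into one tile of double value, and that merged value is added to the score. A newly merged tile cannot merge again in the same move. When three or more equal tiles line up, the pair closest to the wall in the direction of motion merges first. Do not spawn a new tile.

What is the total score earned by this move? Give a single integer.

Answer: 32

Derivation:
Slide left:
row 0: [0, 4, 8, 0] -> [4, 8, 0, 0]  score +0 (running 0)
row 1: [32, 16, 16, 4] -> [32, 32, 4, 0]  score +32 (running 32)
row 2: [32, 16, 32, 0] -> [32, 16, 32, 0]  score +0 (running 32)
row 3: [32, 64, 0, 4] -> [32, 64, 4, 0]  score +0 (running 32)
Board after move:
 4  8  0  0
32 32  4  0
32 16 32  0
32 64  4  0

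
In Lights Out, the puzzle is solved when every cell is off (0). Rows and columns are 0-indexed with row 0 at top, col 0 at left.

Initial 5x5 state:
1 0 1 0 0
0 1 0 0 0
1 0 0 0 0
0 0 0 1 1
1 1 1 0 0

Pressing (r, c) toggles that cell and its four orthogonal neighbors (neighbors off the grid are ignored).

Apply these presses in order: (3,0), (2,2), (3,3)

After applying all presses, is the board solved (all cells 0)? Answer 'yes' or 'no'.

Answer: no

Derivation:
After press 1 at (3,0):
1 0 1 0 0
0 1 0 0 0
0 0 0 0 0
1 1 0 1 1
0 1 1 0 0

After press 2 at (2,2):
1 0 1 0 0
0 1 1 0 0
0 1 1 1 0
1 1 1 1 1
0 1 1 0 0

After press 3 at (3,3):
1 0 1 0 0
0 1 1 0 0
0 1 1 0 0
1 1 0 0 0
0 1 1 1 0

Lights still on: 11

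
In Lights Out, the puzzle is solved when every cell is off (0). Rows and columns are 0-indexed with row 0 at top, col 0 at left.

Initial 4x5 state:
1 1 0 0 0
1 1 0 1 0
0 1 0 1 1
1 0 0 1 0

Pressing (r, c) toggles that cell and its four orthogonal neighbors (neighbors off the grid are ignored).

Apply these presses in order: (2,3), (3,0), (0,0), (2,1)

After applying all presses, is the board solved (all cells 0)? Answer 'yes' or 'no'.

Answer: yes

Derivation:
After press 1 at (2,3):
1 1 0 0 0
1 1 0 0 0
0 1 1 0 0
1 0 0 0 0

After press 2 at (3,0):
1 1 0 0 0
1 1 0 0 0
1 1 1 0 0
0 1 0 0 0

After press 3 at (0,0):
0 0 0 0 0
0 1 0 0 0
1 1 1 0 0
0 1 0 0 0

After press 4 at (2,1):
0 0 0 0 0
0 0 0 0 0
0 0 0 0 0
0 0 0 0 0

Lights still on: 0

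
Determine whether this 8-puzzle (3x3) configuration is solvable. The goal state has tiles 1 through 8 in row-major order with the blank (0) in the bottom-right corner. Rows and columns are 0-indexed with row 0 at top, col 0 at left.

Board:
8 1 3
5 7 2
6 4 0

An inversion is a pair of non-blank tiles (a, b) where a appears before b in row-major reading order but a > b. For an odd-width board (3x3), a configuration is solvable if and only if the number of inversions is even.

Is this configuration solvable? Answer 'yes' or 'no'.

Inversions (pairs i<j in row-major order where tile[i] > tile[j] > 0): 14
14 is even, so the puzzle is solvable.

Answer: yes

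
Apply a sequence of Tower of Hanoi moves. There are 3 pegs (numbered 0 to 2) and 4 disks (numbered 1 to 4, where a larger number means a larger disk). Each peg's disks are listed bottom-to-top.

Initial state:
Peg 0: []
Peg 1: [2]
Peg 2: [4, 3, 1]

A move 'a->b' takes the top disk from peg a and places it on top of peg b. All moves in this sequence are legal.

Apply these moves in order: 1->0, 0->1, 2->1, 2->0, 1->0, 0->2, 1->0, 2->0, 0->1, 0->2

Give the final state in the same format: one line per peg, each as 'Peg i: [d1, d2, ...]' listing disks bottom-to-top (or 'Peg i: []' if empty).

Answer: Peg 0: [3]
Peg 1: [1]
Peg 2: [4, 2]

Derivation:
After move 1 (1->0):
Peg 0: [2]
Peg 1: []
Peg 2: [4, 3, 1]

After move 2 (0->1):
Peg 0: []
Peg 1: [2]
Peg 2: [4, 3, 1]

After move 3 (2->1):
Peg 0: []
Peg 1: [2, 1]
Peg 2: [4, 3]

After move 4 (2->0):
Peg 0: [3]
Peg 1: [2, 1]
Peg 2: [4]

After move 5 (1->0):
Peg 0: [3, 1]
Peg 1: [2]
Peg 2: [4]

After move 6 (0->2):
Peg 0: [3]
Peg 1: [2]
Peg 2: [4, 1]

After move 7 (1->0):
Peg 0: [3, 2]
Peg 1: []
Peg 2: [4, 1]

After move 8 (2->0):
Peg 0: [3, 2, 1]
Peg 1: []
Peg 2: [4]

After move 9 (0->1):
Peg 0: [3, 2]
Peg 1: [1]
Peg 2: [4]

After move 10 (0->2):
Peg 0: [3]
Peg 1: [1]
Peg 2: [4, 2]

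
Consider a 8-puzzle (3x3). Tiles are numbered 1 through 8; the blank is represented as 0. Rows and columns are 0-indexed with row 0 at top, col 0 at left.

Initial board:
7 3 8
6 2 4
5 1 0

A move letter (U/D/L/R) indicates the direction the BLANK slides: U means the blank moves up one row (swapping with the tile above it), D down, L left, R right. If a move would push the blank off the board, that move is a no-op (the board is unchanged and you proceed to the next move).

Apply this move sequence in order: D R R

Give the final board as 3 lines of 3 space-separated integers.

After move 1 (D):
7 3 8
6 2 4
5 1 0

After move 2 (R):
7 3 8
6 2 4
5 1 0

After move 3 (R):
7 3 8
6 2 4
5 1 0

Answer: 7 3 8
6 2 4
5 1 0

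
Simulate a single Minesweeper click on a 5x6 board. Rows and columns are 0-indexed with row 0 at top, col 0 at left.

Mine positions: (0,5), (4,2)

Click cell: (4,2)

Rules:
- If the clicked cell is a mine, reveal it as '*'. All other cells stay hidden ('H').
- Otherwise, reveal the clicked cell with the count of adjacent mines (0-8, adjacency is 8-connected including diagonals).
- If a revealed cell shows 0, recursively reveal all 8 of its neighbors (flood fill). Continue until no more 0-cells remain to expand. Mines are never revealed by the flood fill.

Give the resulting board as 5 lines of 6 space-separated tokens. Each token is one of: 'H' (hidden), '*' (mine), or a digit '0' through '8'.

H H H H H H
H H H H H H
H H H H H H
H H H H H H
H H * H H H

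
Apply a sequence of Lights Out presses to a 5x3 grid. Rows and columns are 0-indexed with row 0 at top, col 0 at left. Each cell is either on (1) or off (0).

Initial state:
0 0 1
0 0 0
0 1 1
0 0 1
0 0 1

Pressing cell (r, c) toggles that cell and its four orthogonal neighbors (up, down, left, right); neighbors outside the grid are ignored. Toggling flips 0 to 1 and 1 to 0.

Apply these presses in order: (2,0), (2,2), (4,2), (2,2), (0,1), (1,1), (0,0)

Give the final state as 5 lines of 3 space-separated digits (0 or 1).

Answer: 0 1 0
1 0 1
1 1 1
1 0 0
0 1 0

Derivation:
After press 1 at (2,0):
0 0 1
1 0 0
1 0 1
1 0 1
0 0 1

After press 2 at (2,2):
0 0 1
1 0 1
1 1 0
1 0 0
0 0 1

After press 3 at (4,2):
0 0 1
1 0 1
1 1 0
1 0 1
0 1 0

After press 4 at (2,2):
0 0 1
1 0 0
1 0 1
1 0 0
0 1 0

After press 5 at (0,1):
1 1 0
1 1 0
1 0 1
1 0 0
0 1 0

After press 6 at (1,1):
1 0 0
0 0 1
1 1 1
1 0 0
0 1 0

After press 7 at (0,0):
0 1 0
1 0 1
1 1 1
1 0 0
0 1 0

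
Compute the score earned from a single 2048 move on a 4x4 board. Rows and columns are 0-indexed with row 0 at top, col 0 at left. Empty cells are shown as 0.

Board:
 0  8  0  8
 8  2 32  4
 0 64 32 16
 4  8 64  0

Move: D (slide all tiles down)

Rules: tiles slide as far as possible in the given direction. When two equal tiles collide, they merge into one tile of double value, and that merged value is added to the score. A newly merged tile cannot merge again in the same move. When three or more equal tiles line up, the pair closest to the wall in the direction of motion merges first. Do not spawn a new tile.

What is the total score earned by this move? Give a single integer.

Slide down:
col 0: [0, 8, 0, 4] -> [0, 0, 8, 4]  score +0 (running 0)
col 1: [8, 2, 64, 8] -> [8, 2, 64, 8]  score +0 (running 0)
col 2: [0, 32, 32, 64] -> [0, 0, 64, 64]  score +64 (running 64)
col 3: [8, 4, 16, 0] -> [0, 8, 4, 16]  score +0 (running 64)
Board after move:
 0  8  0  0
 0  2  0  8
 8 64 64  4
 4  8 64 16

Answer: 64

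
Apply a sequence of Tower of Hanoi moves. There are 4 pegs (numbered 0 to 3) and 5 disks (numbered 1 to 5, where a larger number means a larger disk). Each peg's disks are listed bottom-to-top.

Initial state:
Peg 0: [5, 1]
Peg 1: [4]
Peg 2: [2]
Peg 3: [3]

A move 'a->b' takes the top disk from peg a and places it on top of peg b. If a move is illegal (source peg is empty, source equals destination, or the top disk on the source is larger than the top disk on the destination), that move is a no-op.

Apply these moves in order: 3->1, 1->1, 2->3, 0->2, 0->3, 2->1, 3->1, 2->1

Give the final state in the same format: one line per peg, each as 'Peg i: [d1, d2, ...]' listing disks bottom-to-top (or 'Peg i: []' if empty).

Answer: Peg 0: [5]
Peg 1: [4, 3, 1]
Peg 2: []
Peg 3: [2]

Derivation:
After move 1 (3->1):
Peg 0: [5, 1]
Peg 1: [4, 3]
Peg 2: [2]
Peg 3: []

After move 2 (1->1):
Peg 0: [5, 1]
Peg 1: [4, 3]
Peg 2: [2]
Peg 3: []

After move 3 (2->3):
Peg 0: [5, 1]
Peg 1: [4, 3]
Peg 2: []
Peg 3: [2]

After move 4 (0->2):
Peg 0: [5]
Peg 1: [4, 3]
Peg 2: [1]
Peg 3: [2]

After move 5 (0->3):
Peg 0: [5]
Peg 1: [4, 3]
Peg 2: [1]
Peg 3: [2]

After move 6 (2->1):
Peg 0: [5]
Peg 1: [4, 3, 1]
Peg 2: []
Peg 3: [2]

After move 7 (3->1):
Peg 0: [5]
Peg 1: [4, 3, 1]
Peg 2: []
Peg 3: [2]

After move 8 (2->1):
Peg 0: [5]
Peg 1: [4, 3, 1]
Peg 2: []
Peg 3: [2]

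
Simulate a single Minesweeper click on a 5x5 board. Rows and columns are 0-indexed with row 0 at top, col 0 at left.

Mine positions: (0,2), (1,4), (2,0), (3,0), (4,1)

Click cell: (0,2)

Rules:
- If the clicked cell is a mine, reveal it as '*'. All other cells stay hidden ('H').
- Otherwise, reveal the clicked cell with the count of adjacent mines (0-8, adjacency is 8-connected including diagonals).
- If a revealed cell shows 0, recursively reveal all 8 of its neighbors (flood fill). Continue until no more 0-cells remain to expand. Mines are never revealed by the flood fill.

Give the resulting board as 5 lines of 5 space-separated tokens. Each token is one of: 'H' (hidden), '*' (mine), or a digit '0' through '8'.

H H * H H
H H H H H
H H H H H
H H H H H
H H H H H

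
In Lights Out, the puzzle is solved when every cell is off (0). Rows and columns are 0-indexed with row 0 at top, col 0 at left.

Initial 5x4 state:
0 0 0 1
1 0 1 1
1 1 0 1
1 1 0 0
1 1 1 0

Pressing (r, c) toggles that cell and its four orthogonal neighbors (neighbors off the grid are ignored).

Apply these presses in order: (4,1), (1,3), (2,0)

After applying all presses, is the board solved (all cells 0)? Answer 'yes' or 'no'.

Answer: yes

Derivation:
After press 1 at (4,1):
0 0 0 1
1 0 1 1
1 1 0 1
1 0 0 0
0 0 0 0

After press 2 at (1,3):
0 0 0 0
1 0 0 0
1 1 0 0
1 0 0 0
0 0 0 0

After press 3 at (2,0):
0 0 0 0
0 0 0 0
0 0 0 0
0 0 0 0
0 0 0 0

Lights still on: 0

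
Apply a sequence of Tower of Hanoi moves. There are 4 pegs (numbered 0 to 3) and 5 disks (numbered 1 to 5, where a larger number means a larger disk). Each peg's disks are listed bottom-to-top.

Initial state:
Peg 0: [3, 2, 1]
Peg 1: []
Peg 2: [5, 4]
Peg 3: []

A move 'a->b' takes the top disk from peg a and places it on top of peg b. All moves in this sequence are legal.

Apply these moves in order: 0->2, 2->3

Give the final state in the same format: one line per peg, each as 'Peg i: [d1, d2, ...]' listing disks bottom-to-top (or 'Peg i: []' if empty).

After move 1 (0->2):
Peg 0: [3, 2]
Peg 1: []
Peg 2: [5, 4, 1]
Peg 3: []

After move 2 (2->3):
Peg 0: [3, 2]
Peg 1: []
Peg 2: [5, 4]
Peg 3: [1]

Answer: Peg 0: [3, 2]
Peg 1: []
Peg 2: [5, 4]
Peg 3: [1]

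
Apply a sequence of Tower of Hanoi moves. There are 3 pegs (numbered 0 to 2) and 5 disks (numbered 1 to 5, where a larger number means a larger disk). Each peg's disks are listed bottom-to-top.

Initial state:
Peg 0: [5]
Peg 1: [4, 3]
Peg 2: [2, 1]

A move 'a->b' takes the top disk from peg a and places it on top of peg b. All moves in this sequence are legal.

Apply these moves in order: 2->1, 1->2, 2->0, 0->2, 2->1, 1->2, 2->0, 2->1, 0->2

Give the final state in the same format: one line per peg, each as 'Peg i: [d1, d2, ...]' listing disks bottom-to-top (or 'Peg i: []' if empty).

After move 1 (2->1):
Peg 0: [5]
Peg 1: [4, 3, 1]
Peg 2: [2]

After move 2 (1->2):
Peg 0: [5]
Peg 1: [4, 3]
Peg 2: [2, 1]

After move 3 (2->0):
Peg 0: [5, 1]
Peg 1: [4, 3]
Peg 2: [2]

After move 4 (0->2):
Peg 0: [5]
Peg 1: [4, 3]
Peg 2: [2, 1]

After move 5 (2->1):
Peg 0: [5]
Peg 1: [4, 3, 1]
Peg 2: [2]

After move 6 (1->2):
Peg 0: [5]
Peg 1: [4, 3]
Peg 2: [2, 1]

After move 7 (2->0):
Peg 0: [5, 1]
Peg 1: [4, 3]
Peg 2: [2]

After move 8 (2->1):
Peg 0: [5, 1]
Peg 1: [4, 3, 2]
Peg 2: []

After move 9 (0->2):
Peg 0: [5]
Peg 1: [4, 3, 2]
Peg 2: [1]

Answer: Peg 0: [5]
Peg 1: [4, 3, 2]
Peg 2: [1]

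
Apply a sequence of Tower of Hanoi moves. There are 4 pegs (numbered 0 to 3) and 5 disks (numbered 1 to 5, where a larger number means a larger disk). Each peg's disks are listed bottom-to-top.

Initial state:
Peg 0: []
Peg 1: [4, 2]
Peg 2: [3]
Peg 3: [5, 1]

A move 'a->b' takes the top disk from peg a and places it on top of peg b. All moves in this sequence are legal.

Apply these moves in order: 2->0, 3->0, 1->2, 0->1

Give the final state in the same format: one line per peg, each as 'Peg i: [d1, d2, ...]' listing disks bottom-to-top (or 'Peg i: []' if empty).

Answer: Peg 0: [3]
Peg 1: [4, 1]
Peg 2: [2]
Peg 3: [5]

Derivation:
After move 1 (2->0):
Peg 0: [3]
Peg 1: [4, 2]
Peg 2: []
Peg 3: [5, 1]

After move 2 (3->0):
Peg 0: [3, 1]
Peg 1: [4, 2]
Peg 2: []
Peg 3: [5]

After move 3 (1->2):
Peg 0: [3, 1]
Peg 1: [4]
Peg 2: [2]
Peg 3: [5]

After move 4 (0->1):
Peg 0: [3]
Peg 1: [4, 1]
Peg 2: [2]
Peg 3: [5]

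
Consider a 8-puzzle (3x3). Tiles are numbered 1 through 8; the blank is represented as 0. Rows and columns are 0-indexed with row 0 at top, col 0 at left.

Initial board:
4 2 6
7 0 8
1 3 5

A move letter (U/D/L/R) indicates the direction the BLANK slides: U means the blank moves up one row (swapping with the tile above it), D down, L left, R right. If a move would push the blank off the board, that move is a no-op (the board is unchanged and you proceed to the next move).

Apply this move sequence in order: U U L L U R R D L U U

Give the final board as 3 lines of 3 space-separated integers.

After move 1 (U):
4 0 6
7 2 8
1 3 5

After move 2 (U):
4 0 6
7 2 8
1 3 5

After move 3 (L):
0 4 6
7 2 8
1 3 5

After move 4 (L):
0 4 6
7 2 8
1 3 5

After move 5 (U):
0 4 6
7 2 8
1 3 5

After move 6 (R):
4 0 6
7 2 8
1 3 5

After move 7 (R):
4 6 0
7 2 8
1 3 5

After move 8 (D):
4 6 8
7 2 0
1 3 5

After move 9 (L):
4 6 8
7 0 2
1 3 5

After move 10 (U):
4 0 8
7 6 2
1 3 5

After move 11 (U):
4 0 8
7 6 2
1 3 5

Answer: 4 0 8
7 6 2
1 3 5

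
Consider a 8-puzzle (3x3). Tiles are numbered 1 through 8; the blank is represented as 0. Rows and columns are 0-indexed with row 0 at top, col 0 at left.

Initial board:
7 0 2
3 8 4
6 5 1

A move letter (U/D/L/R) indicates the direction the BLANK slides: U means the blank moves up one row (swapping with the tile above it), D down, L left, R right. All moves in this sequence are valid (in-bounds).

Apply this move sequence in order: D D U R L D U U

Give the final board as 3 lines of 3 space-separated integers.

Answer: 7 0 2
3 8 4
6 5 1

Derivation:
After move 1 (D):
7 8 2
3 0 4
6 5 1

After move 2 (D):
7 8 2
3 5 4
6 0 1

After move 3 (U):
7 8 2
3 0 4
6 5 1

After move 4 (R):
7 8 2
3 4 0
6 5 1

After move 5 (L):
7 8 2
3 0 4
6 5 1

After move 6 (D):
7 8 2
3 5 4
6 0 1

After move 7 (U):
7 8 2
3 0 4
6 5 1

After move 8 (U):
7 0 2
3 8 4
6 5 1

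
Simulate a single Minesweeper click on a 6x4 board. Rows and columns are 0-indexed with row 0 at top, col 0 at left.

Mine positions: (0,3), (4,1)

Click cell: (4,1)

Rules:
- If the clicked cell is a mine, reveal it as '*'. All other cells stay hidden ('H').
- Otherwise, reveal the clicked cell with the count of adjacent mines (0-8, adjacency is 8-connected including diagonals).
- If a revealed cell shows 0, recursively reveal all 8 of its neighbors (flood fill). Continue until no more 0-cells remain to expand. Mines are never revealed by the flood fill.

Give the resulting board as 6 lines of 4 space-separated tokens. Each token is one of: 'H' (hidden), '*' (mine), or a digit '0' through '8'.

H H H H
H H H H
H H H H
H H H H
H * H H
H H H H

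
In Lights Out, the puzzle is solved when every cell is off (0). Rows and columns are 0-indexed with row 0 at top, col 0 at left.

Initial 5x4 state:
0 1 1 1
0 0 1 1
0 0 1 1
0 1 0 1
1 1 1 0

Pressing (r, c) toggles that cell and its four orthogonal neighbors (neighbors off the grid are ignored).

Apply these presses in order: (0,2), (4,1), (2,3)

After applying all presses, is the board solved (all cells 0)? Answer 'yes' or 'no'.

Answer: yes

Derivation:
After press 1 at (0,2):
0 0 0 0
0 0 0 1
0 0 1 1
0 1 0 1
1 1 1 0

After press 2 at (4,1):
0 0 0 0
0 0 0 1
0 0 1 1
0 0 0 1
0 0 0 0

After press 3 at (2,3):
0 0 0 0
0 0 0 0
0 0 0 0
0 0 0 0
0 0 0 0

Lights still on: 0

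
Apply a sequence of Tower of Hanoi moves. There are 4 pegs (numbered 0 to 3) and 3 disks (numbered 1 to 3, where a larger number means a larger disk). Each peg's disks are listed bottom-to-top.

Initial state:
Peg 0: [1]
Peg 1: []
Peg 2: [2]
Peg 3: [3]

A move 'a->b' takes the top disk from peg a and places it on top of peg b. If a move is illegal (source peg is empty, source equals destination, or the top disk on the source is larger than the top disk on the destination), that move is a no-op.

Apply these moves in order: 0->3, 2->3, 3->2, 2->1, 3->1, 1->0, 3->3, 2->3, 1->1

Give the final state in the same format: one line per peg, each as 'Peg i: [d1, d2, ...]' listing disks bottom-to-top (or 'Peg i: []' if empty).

Answer: Peg 0: [1]
Peg 1: []
Peg 2: []
Peg 3: [3, 2]

Derivation:
After move 1 (0->3):
Peg 0: []
Peg 1: []
Peg 2: [2]
Peg 3: [3, 1]

After move 2 (2->3):
Peg 0: []
Peg 1: []
Peg 2: [2]
Peg 3: [3, 1]

After move 3 (3->2):
Peg 0: []
Peg 1: []
Peg 2: [2, 1]
Peg 3: [3]

After move 4 (2->1):
Peg 0: []
Peg 1: [1]
Peg 2: [2]
Peg 3: [3]

After move 5 (3->1):
Peg 0: []
Peg 1: [1]
Peg 2: [2]
Peg 3: [3]

After move 6 (1->0):
Peg 0: [1]
Peg 1: []
Peg 2: [2]
Peg 3: [3]

After move 7 (3->3):
Peg 0: [1]
Peg 1: []
Peg 2: [2]
Peg 3: [3]

After move 8 (2->3):
Peg 0: [1]
Peg 1: []
Peg 2: []
Peg 3: [3, 2]

After move 9 (1->1):
Peg 0: [1]
Peg 1: []
Peg 2: []
Peg 3: [3, 2]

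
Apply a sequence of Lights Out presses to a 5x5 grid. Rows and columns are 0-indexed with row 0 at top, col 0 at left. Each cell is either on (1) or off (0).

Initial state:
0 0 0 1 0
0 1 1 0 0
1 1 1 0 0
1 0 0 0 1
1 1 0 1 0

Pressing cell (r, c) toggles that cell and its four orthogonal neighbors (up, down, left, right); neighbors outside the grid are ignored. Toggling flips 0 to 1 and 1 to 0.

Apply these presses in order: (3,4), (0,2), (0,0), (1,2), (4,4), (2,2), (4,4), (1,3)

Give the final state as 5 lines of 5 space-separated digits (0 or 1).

After press 1 at (3,4):
0 0 0 1 0
0 1 1 0 0
1 1 1 0 1
1 0 0 1 0
1 1 0 1 1

After press 2 at (0,2):
0 1 1 0 0
0 1 0 0 0
1 1 1 0 1
1 0 0 1 0
1 1 0 1 1

After press 3 at (0,0):
1 0 1 0 0
1 1 0 0 0
1 1 1 0 1
1 0 0 1 0
1 1 0 1 1

After press 4 at (1,2):
1 0 0 0 0
1 0 1 1 0
1 1 0 0 1
1 0 0 1 0
1 1 0 1 1

After press 5 at (4,4):
1 0 0 0 0
1 0 1 1 0
1 1 0 0 1
1 0 0 1 1
1 1 0 0 0

After press 6 at (2,2):
1 0 0 0 0
1 0 0 1 0
1 0 1 1 1
1 0 1 1 1
1 1 0 0 0

After press 7 at (4,4):
1 0 0 0 0
1 0 0 1 0
1 0 1 1 1
1 0 1 1 0
1 1 0 1 1

After press 8 at (1,3):
1 0 0 1 0
1 0 1 0 1
1 0 1 0 1
1 0 1 1 0
1 1 0 1 1

Answer: 1 0 0 1 0
1 0 1 0 1
1 0 1 0 1
1 0 1 1 0
1 1 0 1 1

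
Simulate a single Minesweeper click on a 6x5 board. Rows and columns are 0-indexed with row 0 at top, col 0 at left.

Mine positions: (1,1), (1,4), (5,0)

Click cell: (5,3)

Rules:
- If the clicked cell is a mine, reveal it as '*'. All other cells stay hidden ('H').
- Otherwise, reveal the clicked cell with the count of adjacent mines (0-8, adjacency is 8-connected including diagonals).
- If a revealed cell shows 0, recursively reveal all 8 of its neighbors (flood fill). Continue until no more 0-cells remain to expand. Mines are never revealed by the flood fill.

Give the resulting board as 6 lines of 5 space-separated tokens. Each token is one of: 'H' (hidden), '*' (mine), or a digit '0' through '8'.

H H H H H
H H H H H
1 1 1 1 1
0 0 0 0 0
1 1 0 0 0
H 1 0 0 0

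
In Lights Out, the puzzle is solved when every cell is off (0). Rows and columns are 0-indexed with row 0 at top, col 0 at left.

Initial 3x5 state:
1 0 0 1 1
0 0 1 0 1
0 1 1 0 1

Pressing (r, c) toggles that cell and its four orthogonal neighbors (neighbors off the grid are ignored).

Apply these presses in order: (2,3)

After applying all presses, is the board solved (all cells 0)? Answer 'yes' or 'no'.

Answer: no

Derivation:
After press 1 at (2,3):
1 0 0 1 1
0 0 1 1 1
0 1 0 1 0

Lights still on: 8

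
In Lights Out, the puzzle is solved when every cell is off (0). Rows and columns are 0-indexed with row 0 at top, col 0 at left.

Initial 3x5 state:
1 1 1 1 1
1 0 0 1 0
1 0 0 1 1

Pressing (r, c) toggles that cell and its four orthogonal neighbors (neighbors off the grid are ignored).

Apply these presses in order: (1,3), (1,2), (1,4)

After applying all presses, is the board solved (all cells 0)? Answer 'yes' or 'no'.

After press 1 at (1,3):
1 1 1 0 1
1 0 1 0 1
1 0 0 0 1

After press 2 at (1,2):
1 1 0 0 1
1 1 0 1 1
1 0 1 0 1

After press 3 at (1,4):
1 1 0 0 0
1 1 0 0 0
1 0 1 0 0

Lights still on: 6

Answer: no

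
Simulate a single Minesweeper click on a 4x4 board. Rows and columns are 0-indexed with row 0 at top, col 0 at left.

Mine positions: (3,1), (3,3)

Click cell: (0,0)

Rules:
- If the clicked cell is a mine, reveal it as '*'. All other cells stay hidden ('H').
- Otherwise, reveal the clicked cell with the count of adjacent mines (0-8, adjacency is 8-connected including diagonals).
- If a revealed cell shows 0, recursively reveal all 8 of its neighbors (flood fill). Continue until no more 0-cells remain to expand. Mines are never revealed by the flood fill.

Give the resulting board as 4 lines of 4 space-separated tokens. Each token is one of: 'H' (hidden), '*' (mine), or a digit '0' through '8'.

0 0 0 0
0 0 0 0
1 1 2 1
H H H H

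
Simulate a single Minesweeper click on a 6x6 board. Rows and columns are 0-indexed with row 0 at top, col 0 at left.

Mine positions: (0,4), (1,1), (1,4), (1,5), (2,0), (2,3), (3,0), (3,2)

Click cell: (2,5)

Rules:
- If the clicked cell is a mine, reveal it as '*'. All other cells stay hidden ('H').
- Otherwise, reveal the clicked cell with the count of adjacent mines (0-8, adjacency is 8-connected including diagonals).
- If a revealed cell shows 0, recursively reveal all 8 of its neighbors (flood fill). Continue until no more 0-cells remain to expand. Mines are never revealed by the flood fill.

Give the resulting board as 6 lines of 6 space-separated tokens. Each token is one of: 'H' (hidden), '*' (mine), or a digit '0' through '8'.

H H H H H H
H H H H H H
H H H H H 2
H H H H H H
H H H H H H
H H H H H H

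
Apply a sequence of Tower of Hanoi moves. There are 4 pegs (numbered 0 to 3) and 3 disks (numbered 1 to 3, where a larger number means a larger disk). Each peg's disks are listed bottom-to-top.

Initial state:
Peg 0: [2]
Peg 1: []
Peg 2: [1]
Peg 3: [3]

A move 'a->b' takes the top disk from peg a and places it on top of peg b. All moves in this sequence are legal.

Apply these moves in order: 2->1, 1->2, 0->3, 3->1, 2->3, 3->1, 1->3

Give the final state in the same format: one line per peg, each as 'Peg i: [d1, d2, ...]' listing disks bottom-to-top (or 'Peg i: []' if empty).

After move 1 (2->1):
Peg 0: [2]
Peg 1: [1]
Peg 2: []
Peg 3: [3]

After move 2 (1->2):
Peg 0: [2]
Peg 1: []
Peg 2: [1]
Peg 3: [3]

After move 3 (0->3):
Peg 0: []
Peg 1: []
Peg 2: [1]
Peg 3: [3, 2]

After move 4 (3->1):
Peg 0: []
Peg 1: [2]
Peg 2: [1]
Peg 3: [3]

After move 5 (2->3):
Peg 0: []
Peg 1: [2]
Peg 2: []
Peg 3: [3, 1]

After move 6 (3->1):
Peg 0: []
Peg 1: [2, 1]
Peg 2: []
Peg 3: [3]

After move 7 (1->3):
Peg 0: []
Peg 1: [2]
Peg 2: []
Peg 3: [3, 1]

Answer: Peg 0: []
Peg 1: [2]
Peg 2: []
Peg 3: [3, 1]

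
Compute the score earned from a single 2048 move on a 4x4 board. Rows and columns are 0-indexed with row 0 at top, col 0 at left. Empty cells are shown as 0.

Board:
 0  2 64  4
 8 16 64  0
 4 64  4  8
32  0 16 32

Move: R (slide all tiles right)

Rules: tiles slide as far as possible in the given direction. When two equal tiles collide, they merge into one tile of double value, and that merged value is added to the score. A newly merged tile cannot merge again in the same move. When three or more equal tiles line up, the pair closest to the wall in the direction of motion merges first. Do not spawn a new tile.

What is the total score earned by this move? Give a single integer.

Slide right:
row 0: [0, 2, 64, 4] -> [0, 2, 64, 4]  score +0 (running 0)
row 1: [8, 16, 64, 0] -> [0, 8, 16, 64]  score +0 (running 0)
row 2: [4, 64, 4, 8] -> [4, 64, 4, 8]  score +0 (running 0)
row 3: [32, 0, 16, 32] -> [0, 32, 16, 32]  score +0 (running 0)
Board after move:
 0  2 64  4
 0  8 16 64
 4 64  4  8
 0 32 16 32

Answer: 0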